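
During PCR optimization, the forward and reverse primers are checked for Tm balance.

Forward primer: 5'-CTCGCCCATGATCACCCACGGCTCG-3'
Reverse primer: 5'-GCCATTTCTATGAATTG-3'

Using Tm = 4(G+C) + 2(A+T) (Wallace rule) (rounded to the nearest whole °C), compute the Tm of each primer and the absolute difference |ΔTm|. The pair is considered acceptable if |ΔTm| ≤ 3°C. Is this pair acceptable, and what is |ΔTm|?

|ΔTm| = 38°C; the pair is not acceptable.

Forward: A=4 T=4 G=5 C=12 → Tm = 2·8 + 4·17 = 84°C.
Reverse: A=4 T=7 G=3 C=3 → Tm = 2·11 + 4·6 = 46°C.
|ΔTm| = |84 − 46| = 38°C, > 3°C.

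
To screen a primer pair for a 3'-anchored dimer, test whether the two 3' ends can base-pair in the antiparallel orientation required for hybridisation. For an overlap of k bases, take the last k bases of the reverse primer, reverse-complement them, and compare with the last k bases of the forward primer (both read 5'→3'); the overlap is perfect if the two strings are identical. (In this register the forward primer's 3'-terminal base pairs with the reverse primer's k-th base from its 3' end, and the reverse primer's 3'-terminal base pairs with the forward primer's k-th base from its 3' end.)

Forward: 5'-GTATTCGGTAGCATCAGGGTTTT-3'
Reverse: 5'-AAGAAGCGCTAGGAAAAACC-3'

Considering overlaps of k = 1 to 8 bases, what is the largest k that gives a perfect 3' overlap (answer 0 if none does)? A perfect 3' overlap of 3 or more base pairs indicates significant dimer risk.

Longest perfect overlap: 6 complementary base pairs; significant dimer risk (threshold 3).

Last 8 bases (5'→3') — forward …AGGGTTTT, reverse …GAAAAACC.
Reverse complement of the reverse primer's last 8 bases: GGTTTTTC; its first k bases are the reverse complement of the reverse primer's last k bases, so a perfect k-base overlap needs the forward primer's last k bases to equal them.
Comparing (forward last k vs required): k=1: T vs G ✗; k=2: TT vs GG ✗; k=3: TTT vs GGT ✗; k=4: TTTT vs GGTT ✗; k=5: GTTTT vs GGTTT ✗; k=6: GGTTTT vs GGTTTT ✓; k=7: GGGTTTT vs GGTTTTT ✗; k=8: AGGGTTTT vs GGTTTTTC ✗.
Only k = 6 is perfect, so the longest perfect 3' overlap is 6.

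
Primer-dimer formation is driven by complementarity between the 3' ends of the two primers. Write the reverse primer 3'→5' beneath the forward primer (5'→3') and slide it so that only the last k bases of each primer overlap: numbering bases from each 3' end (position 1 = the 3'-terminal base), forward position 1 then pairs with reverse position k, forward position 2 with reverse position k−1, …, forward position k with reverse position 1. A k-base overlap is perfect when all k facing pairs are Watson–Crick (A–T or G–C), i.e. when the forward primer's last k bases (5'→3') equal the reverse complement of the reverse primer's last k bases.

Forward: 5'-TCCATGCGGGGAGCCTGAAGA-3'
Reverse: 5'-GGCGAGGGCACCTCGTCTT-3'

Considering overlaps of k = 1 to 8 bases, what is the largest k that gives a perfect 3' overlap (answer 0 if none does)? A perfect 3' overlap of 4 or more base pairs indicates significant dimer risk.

Last 8 bases (5'→3') — forward …CCTGAAGA, reverse …CTCGTCTT.
Reverse complement of the reverse primer's last 8 bases: AAGACGAG; its first k bases are the reverse complement of the reverse primer's last k bases, so a perfect k-base overlap needs the forward primer's last k bases to equal them.
Comparing (forward last k vs required): k=1: A vs A ✓; k=2: GA vs AA ✗; k=3: AGA vs AAG ✗; k=4: AAGA vs AAGA ✓; k=5: GAAGA vs AAGAC ✗; k=6: TGAAGA vs AAGACG ✗; k=7: CTGAAGA vs AAGACGA ✗; k=8: CCTGAAGA vs AAGACGAG ✗.
Perfect overlaps at k = 1, 4; the largest is 4.

Longest perfect overlap: 4 complementary base pairs; significant dimer risk (threshold 4).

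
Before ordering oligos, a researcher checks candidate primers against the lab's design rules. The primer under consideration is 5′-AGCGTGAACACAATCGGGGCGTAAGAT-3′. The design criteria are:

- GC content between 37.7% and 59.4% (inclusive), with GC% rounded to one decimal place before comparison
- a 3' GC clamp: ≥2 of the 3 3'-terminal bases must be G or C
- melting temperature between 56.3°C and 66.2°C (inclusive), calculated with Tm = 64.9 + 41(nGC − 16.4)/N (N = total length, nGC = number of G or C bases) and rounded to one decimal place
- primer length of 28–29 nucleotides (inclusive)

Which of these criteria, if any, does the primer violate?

Base counts: A=9, T=4, G=9, C=5 (length 27).
GC content: GC 14/27 = 51.9% ✓
GC clamp: 3' end GAT has 1 G/C, need ≥2 ✗
Tm: Tm = 64.9 + 41·(14 − 16.4)/27 = 61.3°C ✓
length: length 27, outside 28–29 ✗

Fails: GC clamp, length.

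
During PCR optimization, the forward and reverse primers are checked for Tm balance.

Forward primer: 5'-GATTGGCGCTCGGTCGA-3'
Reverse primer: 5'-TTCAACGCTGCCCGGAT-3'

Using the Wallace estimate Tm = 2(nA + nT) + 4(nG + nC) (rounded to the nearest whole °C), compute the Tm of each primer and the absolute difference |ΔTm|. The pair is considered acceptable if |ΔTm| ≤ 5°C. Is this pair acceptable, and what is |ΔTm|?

Forward: A=2 T=4 G=7 C=4 → Tm = 2·6 + 4·11 = 56°C.
Reverse: A=3 T=4 G=4 C=6 → Tm = 2·7 + 4·10 = 54°C.
|ΔTm| = |56 − 54| = 2°C, ≤ 5°C.

|ΔTm| = 2°C; the pair is acceptable.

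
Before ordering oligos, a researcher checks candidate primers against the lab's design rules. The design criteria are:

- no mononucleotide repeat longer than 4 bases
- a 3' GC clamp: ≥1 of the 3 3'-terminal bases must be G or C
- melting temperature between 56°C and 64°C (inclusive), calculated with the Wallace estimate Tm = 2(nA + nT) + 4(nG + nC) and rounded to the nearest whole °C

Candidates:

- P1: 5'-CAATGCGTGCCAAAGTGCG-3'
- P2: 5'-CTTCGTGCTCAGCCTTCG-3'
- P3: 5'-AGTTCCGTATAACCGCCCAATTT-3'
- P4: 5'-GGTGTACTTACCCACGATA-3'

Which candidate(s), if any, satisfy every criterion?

P1 (19 nt, A=5 T=3 G=6 C=5): longest run = 3 ✓; 3' end GCG has 3 G/C ✓; Tm = 2·8 + 4·11 = 60°C ✓ — passes.
P2 (18 nt, A=1 T=6 G=4 C=7): longest run = 2 ✓; 3' end TCG has 2 G/C ✓; Tm = 2·7 + 4·11 = 58°C ✓ — passes.
P3 (23 nt, A=6 T=7 G=3 C=7): longest run = 3 ✓; 3' end TTT has 0 G/C, need ≥1 ✗; Tm = 2·13 + 4·10 = 66°C, outside 56–64°C ✗ — fails.
P4 (19 nt, A=5 T=5 G=4 C=5): longest run = 3 ✓; 3' end ATA has 0 G/C, need ≥1 ✗; Tm = 2·10 + 4·9 = 56°C ✓ — fails.

P1 and P2.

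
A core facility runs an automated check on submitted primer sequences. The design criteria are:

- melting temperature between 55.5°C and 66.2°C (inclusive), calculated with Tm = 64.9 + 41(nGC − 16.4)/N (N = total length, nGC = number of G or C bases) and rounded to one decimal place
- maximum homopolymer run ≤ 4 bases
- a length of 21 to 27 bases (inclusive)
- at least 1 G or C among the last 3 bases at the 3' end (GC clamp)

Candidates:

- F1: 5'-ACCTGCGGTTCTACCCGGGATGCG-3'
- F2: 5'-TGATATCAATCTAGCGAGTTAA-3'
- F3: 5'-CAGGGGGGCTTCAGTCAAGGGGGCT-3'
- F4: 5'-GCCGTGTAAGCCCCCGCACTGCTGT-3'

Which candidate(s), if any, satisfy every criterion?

F1 (24 nt, A=3 T=5 G=8 C=8): Tm = 64.9 + 41·(16 − 16.4)/24 = 64.2°C ✓; longest run = 3 ✓; length 24 ✓; 3' end GCG has 3 G/C ✓ — passes.
F2 (22 nt, A=8 T=7 G=4 C=3): Tm = 64.9 + 41·(7 − 16.4)/22 = 47.4°C, outside 55.5–66.2°C ✗; longest run = 2 ✓; length 22 ✓; 3' end TAA has 0 G/C, need ≥1 ✗ — fails.
F3 (25 nt, A=4 T=4 G=12 C=5): Tm = 64.9 + 41·(17 − 16.4)/25 = 65.9°C ✓; longest run = 6, exceeds 4 ✗; length 25 ✓; 3' end GCT has 2 G/C ✓ — fails.
F4 (25 nt, A=3 T=5 G=7 C=10): Tm = 64.9 + 41·(17 − 16.4)/25 = 65.9°C ✓; longest run = 5, exceeds 4 ✗; length 25 ✓; 3' end TGT has 1 G/C ✓ — fails.

F1 only.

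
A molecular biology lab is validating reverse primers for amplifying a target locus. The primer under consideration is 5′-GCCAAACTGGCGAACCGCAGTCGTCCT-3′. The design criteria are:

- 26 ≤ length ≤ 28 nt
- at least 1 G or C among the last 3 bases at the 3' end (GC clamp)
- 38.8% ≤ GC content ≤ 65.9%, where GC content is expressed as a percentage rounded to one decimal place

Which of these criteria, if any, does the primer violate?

Base counts: A=6, T=4, G=7, C=10 (length 27).
length: length 27 ✓
GC clamp: 3' end CCT has 2 G/C ✓
GC content: GC 17/27 = 63.0% ✓

Meets all criteria.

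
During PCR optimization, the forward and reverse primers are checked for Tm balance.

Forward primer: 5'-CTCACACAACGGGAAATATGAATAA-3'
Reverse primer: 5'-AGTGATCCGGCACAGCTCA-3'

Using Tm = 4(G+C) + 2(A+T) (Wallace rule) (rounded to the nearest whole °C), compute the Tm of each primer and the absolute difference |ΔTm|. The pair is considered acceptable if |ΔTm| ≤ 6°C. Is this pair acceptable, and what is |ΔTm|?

Forward: A=12 T=4 G=4 C=5 → Tm = 2·16 + 4·9 = 68°C.
Reverse: A=5 T=3 G=5 C=6 → Tm = 2·8 + 4·11 = 60°C.
|ΔTm| = |68 − 60| = 8°C, > 6°C.

|ΔTm| = 8°C; the pair is not acceptable.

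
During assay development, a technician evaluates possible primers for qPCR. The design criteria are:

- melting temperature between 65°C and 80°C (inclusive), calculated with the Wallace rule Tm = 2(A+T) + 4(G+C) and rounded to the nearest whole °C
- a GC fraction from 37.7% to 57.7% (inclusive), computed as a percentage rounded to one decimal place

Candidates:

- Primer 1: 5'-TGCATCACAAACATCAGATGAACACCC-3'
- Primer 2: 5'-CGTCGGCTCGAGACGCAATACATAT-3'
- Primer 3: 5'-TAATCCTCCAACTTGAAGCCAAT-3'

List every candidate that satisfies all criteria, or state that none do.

Primer 1 and Primer 2.

Primer 1 (27 nt, A=11 T=4 G=3 C=9): Tm = 2·15 + 4·12 = 78°C ✓; GC 12/27 = 44.4% ✓ — passes.
Primer 2 (25 nt, A=7 T=5 G=6 C=7): Tm = 2·12 + 4·13 = 76°C ✓; GC 13/25 = 52.0% ✓ — passes.
Primer 3 (23 nt, A=8 T=6 G=2 C=7): Tm = 2·14 + 4·9 = 64°C, outside 65–80°C ✗; GC 9/23 = 39.1% ✓ — fails.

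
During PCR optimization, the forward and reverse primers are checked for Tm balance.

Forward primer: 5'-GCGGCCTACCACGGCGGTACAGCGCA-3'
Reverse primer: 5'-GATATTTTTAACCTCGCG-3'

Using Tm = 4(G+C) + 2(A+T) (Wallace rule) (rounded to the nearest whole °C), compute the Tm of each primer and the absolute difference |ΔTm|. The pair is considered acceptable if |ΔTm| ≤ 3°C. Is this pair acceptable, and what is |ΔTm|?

Forward: A=5 T=2 G=9 C=10 → Tm = 2·7 + 4·19 = 90°C.
Reverse: A=4 T=7 G=3 C=4 → Tm = 2·11 + 4·7 = 50°C.
|ΔTm| = |90 − 50| = 40°C, > 3°C.

|ΔTm| = 40°C; the pair is not acceptable.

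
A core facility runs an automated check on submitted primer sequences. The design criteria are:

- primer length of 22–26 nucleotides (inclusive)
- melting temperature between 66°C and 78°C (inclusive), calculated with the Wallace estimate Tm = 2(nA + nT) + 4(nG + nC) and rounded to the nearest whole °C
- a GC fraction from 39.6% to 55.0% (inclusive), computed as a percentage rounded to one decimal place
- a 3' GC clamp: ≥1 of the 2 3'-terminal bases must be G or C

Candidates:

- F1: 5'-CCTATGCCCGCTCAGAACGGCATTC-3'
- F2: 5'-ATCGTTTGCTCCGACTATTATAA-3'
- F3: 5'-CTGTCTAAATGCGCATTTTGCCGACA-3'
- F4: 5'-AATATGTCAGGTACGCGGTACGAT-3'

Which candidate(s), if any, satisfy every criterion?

F3 only.

F1 (25 nt, A=5 T=5 G=5 C=10): length 25 ✓; Tm = 2·10 + 4·15 = 80°C, outside 66–78°C ✗; GC 15/25 = 60.0%, outside 39.6–55.0% ✗; 3' end TC has 1 G/C ✓ — fails.
F2 (23 nt, A=6 T=9 G=3 C=5): length 23 ✓; Tm = 2·15 + 4·8 = 62°C, outside 66–78°C ✗; GC 8/23 = 34.8%, outside 39.6–55.0% ✗; 3' end AA has 0 G/C, need ≥1 ✗ — fails.
F3 (26 nt, A=6 T=8 G=5 C=7): length 26 ✓; Tm = 2·14 + 4·12 = 76°C ✓; GC 12/26 = 46.2% ✓; 3' end CA has 1 G/C ✓ — passes.
F4 (24 nt, A=7 T=6 G=7 C=4): length 24 ✓; Tm = 2·13 + 4·11 = 70°C ✓; GC 11/24 = 45.8% ✓; 3' end AT has 0 G/C, need ≥1 ✗ — fails.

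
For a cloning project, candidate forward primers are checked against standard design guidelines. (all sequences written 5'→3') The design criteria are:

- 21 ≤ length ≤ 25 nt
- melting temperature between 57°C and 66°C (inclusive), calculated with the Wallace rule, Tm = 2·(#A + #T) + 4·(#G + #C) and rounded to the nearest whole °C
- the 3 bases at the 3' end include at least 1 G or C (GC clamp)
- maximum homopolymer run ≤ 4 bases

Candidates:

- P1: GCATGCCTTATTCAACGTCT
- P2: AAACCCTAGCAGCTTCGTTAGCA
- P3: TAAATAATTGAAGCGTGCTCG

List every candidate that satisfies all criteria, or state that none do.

P1 (20 nt, A=4 T=7 G=3 C=6): length 20, outside 21–25 ✗; Tm = 2·11 + 4·9 = 58°C ✓; 3' end TCT has 1 G/C ✓; longest run = 2 ✓ — fails.
P2 (23 nt, A=7 T=5 G=4 C=7): length 23 ✓; Tm = 2·12 + 4·11 = 68°C, outside 57–66°C ✗; 3' end GCA has 2 G/C ✓; longest run = 3 ✓ — fails.
P3 (21 nt, A=7 T=6 G=5 C=3): length 21 ✓; Tm = 2·13 + 4·8 = 58°C ✓; 3' end TCG has 2 G/C ✓; longest run = 3 ✓ — passes.

P3 only.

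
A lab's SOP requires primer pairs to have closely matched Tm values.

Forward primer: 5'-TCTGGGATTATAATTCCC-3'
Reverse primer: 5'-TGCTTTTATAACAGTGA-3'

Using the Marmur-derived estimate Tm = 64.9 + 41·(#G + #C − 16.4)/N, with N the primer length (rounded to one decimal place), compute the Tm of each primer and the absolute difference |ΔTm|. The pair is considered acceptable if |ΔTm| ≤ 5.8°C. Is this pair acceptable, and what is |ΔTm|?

|ΔTm| = 6.1°C; the pair is not acceptable.

Forward: G+C = 7, N = 18 → Tm = 64.9 + 41·(7 − 16.4)/18 = 43.5°C.
Reverse: G+C = 5, N = 17 → Tm = 64.9 + 41·(5 − 16.4)/17 = 37.4°C.
|ΔTm| = |43.5 − 37.4| = 6.1°C, > 5.8°C.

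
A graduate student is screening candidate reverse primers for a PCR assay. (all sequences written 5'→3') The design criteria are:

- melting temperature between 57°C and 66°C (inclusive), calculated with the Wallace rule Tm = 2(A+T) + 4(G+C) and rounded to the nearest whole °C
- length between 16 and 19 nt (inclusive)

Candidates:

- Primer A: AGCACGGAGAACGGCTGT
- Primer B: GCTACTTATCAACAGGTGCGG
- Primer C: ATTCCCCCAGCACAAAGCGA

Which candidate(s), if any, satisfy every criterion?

Primer A only.

Primer A (18 nt, A=5 T=2 G=7 C=4): Tm = 2·7 + 4·11 = 58°C ✓; length 18 ✓ — passes.
Primer B (21 nt, A=5 T=5 G=6 C=5): Tm = 2·10 + 4·11 = 64°C ✓; length 21, outside 16–19 ✗ — fails.
Primer C (20 nt, A=7 T=2 G=3 C=8): Tm = 2·9 + 4·11 = 62°C ✓; length 20, outside 16–19 ✗ — fails.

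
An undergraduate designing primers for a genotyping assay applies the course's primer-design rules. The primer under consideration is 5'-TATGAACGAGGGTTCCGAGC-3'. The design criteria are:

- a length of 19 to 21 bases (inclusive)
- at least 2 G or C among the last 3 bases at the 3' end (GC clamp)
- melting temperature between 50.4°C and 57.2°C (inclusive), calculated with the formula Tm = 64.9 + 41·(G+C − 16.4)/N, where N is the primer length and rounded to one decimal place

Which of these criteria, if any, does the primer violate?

Meets all criteria.

Base counts: A=5, T=4, G=7, C=4 (length 20).
length: length 20 ✓
GC clamp: 3' end AGC has 2 G/C ✓
Tm: Tm = 64.9 + 41·(11 − 16.4)/20 = 53.8°C ✓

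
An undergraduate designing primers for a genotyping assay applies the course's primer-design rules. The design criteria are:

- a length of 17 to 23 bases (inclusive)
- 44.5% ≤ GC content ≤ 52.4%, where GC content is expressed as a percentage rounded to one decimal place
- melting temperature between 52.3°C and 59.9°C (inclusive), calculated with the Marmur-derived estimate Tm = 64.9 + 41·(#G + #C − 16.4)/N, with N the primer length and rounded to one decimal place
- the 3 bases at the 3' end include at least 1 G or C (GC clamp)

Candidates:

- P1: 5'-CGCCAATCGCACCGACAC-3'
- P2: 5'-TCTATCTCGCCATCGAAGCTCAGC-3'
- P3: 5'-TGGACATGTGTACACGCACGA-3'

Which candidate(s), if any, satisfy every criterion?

P1 (18 nt, A=5 T=1 G=3 C=9): length 18 ✓; GC 12/18 = 66.7%, outside 44.5–52.4% ✗; Tm = 64.9 + 41·(12 − 16.4)/18 = 54.9°C ✓; 3' end CAC has 2 G/C ✓ — fails.
P2 (24 nt, A=5 T=6 G=4 C=9): length 24, outside 17–23 ✗; GC 13/24 = 54.2%, outside 44.5–52.4% ✗; Tm = 64.9 + 41·(13 − 16.4)/24 = 59.1°C ✓; 3' end AGC has 2 G/C ✓ — fails.
P3 (21 nt, A=6 T=4 G=6 C=5): length 21 ✓; GC 11/21 = 52.4% ✓; Tm = 64.9 + 41·(11 − 16.4)/21 = 54.4°C ✓; 3' end CGA has 2 G/C ✓ — passes.

P3 only.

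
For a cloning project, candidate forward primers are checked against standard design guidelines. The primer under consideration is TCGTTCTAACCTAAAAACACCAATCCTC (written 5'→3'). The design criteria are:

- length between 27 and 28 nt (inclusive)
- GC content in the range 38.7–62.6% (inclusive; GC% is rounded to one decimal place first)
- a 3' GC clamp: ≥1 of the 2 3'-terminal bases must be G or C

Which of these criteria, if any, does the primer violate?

Base counts: A=10, T=7, G=1, C=10 (length 28).
length: length 28 ✓
GC content: GC 11/28 = 39.3% ✓
GC clamp: 3' end TC has 1 G/C ✓

Meets all criteria.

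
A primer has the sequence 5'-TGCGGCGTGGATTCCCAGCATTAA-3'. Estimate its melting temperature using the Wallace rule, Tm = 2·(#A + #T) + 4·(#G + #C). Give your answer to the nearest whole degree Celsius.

74°C

Base counts: A=5, T=6, G=7, C=6 (length 24).
Tm = 2·(5+6) + 4·(7+6) = 2·11 + 4·13 = 22 + 52 = 74°C.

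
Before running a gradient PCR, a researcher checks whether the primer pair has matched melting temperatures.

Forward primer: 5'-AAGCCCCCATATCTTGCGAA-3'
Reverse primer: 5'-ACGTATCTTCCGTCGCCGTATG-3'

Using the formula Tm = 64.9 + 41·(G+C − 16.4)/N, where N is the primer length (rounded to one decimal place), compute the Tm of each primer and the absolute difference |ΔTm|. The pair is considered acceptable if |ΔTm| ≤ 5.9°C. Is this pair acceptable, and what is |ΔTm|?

|ΔTm| = 4.9°C; the pair is acceptable.

Forward: G+C = 10, N = 20 → Tm = 64.9 + 41·(10 − 16.4)/20 = 51.8°C.
Reverse: G+C = 12, N = 22 → Tm = 64.9 + 41·(12 − 16.4)/22 = 56.7°C.
|ΔTm| = |51.8 − 56.7| = 4.9°C, ≤ 5.9°C.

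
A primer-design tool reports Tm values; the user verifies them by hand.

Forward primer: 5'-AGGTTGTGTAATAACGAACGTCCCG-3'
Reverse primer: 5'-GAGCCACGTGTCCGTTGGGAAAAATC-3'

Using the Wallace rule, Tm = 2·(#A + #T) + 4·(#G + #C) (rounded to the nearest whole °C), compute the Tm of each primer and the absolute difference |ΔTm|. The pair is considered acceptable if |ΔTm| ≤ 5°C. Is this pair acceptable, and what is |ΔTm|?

|ΔTm| = 6°C; the pair is not acceptable.

Forward: A=7 T=6 G=7 C=5 → Tm = 2·13 + 4·12 = 74°C.
Reverse: A=7 T=5 G=8 C=6 → Tm = 2·12 + 4·14 = 80°C.
|ΔTm| = |74 − 80| = 6°C, > 5°C.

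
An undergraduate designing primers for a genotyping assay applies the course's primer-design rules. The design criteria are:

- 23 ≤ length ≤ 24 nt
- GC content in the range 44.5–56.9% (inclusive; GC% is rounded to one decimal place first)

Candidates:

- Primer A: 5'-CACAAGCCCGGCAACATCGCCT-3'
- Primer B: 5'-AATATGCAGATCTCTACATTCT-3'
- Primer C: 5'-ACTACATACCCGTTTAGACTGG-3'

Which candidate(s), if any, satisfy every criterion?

None of the candidates satisfy all criteria.

Primer A (22 nt, A=6 T=2 G=4 C=10): length 22, outside 23–24 ✗; GC 14/22 = 63.6%, outside 44.5–56.9% ✗ — fails.
Primer B (22 nt, A=7 T=8 G=2 C=5): length 22, outside 23–24 ✗; GC 7/22 = 31.8%, outside 44.5–56.9% ✗ — fails.
Primer C (22 nt, A=6 T=6 G=4 C=6): length 22, outside 23–24 ✗; GC 10/22 = 45.5% ✓ — fails.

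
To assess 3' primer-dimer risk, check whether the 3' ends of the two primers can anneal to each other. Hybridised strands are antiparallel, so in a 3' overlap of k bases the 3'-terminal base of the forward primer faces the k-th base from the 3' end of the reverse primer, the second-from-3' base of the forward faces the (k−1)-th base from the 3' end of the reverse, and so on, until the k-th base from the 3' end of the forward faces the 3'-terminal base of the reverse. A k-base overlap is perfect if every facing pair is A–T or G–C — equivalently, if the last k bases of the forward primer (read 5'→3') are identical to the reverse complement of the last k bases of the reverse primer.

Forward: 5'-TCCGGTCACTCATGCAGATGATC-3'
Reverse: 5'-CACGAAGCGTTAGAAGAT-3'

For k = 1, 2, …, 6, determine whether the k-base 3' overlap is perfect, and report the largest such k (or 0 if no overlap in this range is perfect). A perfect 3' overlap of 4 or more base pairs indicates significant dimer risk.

Last 6 bases (5'→3') — forward …ATGATC, reverse …GAAGAT.
Reverse complement of the reverse primer's last 6 bases: ATCTTC; its first k bases are the reverse complement of the reverse primer's last k bases, so a perfect k-base overlap needs the forward primer's last k bases to equal them.
Comparing (forward last k vs required): k=1: C vs A ✗; k=2: TC vs AT ✗; k=3: ATC vs ATC ✓; k=4: GATC vs ATCT ✗; k=5: TGATC vs ATCTT ✗; k=6: ATGATC vs ATCTTC ✗.
Only k = 3 is perfect, so the longest perfect 3' overlap is 3.

Longest perfect overlap: 3 complementary base pairs; below the dimer-risk threshold (threshold 4).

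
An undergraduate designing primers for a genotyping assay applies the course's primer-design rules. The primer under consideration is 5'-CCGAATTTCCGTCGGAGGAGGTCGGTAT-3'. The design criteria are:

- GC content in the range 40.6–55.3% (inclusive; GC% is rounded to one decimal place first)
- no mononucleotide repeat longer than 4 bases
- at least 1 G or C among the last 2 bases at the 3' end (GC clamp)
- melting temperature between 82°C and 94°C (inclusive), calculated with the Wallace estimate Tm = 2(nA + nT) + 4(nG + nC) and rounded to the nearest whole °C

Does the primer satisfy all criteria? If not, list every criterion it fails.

Fails: GC content, GC clamp.

Base counts: A=5, T=7, G=10, C=6 (length 28).
GC content: GC 16/28 = 57.1%, outside 40.6–55.3% ✗
homopolymer run: longest run = 3 ✓
GC clamp: 3' end AT has 0 G/C, need ≥1 ✗
Tm: Tm = 2·12 + 4·16 = 88°C ✓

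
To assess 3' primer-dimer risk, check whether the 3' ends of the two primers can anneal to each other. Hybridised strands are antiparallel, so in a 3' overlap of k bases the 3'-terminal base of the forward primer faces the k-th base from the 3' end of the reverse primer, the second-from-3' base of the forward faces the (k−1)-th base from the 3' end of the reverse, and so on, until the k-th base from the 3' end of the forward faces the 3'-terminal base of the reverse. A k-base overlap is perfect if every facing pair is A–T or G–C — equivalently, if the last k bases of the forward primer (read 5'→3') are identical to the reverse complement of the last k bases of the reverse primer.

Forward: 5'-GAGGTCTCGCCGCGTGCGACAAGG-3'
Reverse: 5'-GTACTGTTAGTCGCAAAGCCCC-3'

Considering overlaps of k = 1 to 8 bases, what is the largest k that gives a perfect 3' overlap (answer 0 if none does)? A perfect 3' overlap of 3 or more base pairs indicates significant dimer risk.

Last 8 bases (5'→3') — forward …CGACAAGG, reverse …AAAGCCCC.
Reverse complement of the reverse primer's last 8 bases: GGGGCTTT; its first k bases are the reverse complement of the reverse primer's last k bases, so a perfect k-base overlap needs the forward primer's last k bases to equal them.
Comparing (forward last k vs required): k=1: G vs G ✓; k=2: GG vs GG ✓; k=3: AGG vs GGG ✗; k=4: AAGG vs GGGG ✗; k=5: CAAGG vs GGGGC ✗; k=6: ACAAGG vs GGGGCT ✗; k=7: GACAAGG vs GGGGCTT ✗; k=8: CGACAAGG vs GGGGCTTT ✗.
Perfect overlaps at k = 1, 2; the largest is 2.

Longest perfect overlap: 2 complementary base pairs; below the dimer-risk threshold (threshold 3).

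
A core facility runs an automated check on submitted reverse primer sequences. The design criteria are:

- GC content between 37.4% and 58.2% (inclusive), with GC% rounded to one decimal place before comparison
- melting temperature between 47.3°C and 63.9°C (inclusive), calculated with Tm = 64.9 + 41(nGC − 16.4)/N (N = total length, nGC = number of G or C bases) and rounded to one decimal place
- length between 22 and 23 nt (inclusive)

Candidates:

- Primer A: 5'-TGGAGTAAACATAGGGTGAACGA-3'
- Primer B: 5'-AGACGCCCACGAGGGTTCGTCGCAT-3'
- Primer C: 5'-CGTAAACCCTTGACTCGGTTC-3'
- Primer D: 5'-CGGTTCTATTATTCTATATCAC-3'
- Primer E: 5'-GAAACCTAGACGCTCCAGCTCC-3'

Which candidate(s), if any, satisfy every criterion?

Primer A (23 nt, A=9 T=4 G=8 C=2): GC 10/23 = 43.5% ✓; Tm = 64.9 + 41·(10 − 16.4)/23 = 53.5°C ✓; length 23 ✓ — passes.
Primer B (25 nt, A=5 T=4 G=8 C=8): GC 16/25 = 64.0%, outside 37.4–58.2% ✗; Tm = 64.9 + 41·(16 − 16.4)/25 = 64.2°C, outside 47.3–63.9°C ✗; length 25, outside 22–23 ✗ — fails.
Primer C (21 nt, A=4 T=6 G=4 C=7): GC 11/21 = 52.4% ✓; Tm = 64.9 + 41·(11 − 16.4)/21 = 54.4°C ✓; length 21, outside 22–23 ✗ — fails.
Primer D (22 nt, A=5 T=10 G=2 C=5): GC 7/22 = 31.8%, outside 37.4–58.2% ✗; Tm = 64.9 + 41·(7 − 16.4)/22 = 47.4°C ✓; length 22 ✓ — fails.
Primer E (22 nt, A=6 T=3 G=4 C=9): GC 13/22 = 59.1%, outside 37.4–58.2% ✗; Tm = 64.9 + 41·(13 − 16.4)/22 = 58.6°C ✓; length 22 ✓ — fails.

Primer A only.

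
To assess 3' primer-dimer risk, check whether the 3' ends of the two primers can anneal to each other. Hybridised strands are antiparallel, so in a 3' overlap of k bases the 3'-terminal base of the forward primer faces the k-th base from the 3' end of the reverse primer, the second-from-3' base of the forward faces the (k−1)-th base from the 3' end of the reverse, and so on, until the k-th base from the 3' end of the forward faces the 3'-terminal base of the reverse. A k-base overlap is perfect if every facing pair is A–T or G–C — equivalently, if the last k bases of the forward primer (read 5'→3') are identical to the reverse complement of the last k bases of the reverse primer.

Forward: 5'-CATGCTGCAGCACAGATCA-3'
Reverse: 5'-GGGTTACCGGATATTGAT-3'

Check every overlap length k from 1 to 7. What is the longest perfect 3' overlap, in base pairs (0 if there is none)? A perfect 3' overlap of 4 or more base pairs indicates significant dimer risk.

Last 7 bases (5'→3') — forward …CAGATCA, reverse …TATTGAT.
Reverse complement of the reverse primer's last 7 bases: ATCAATA; its first k bases are the reverse complement of the reverse primer's last k bases, so a perfect k-base overlap needs the forward primer's last k bases to equal them.
Comparing (forward last k vs required): k=1: A vs A ✓; k=2: CA vs AT ✗; k=3: TCA vs ATC ✗; k=4: ATCA vs ATCA ✓; k=5: GATCA vs ATCAA ✗; k=6: AGATCA vs ATCAAT ✗; k=7: CAGATCA vs ATCAATA ✗.
Perfect overlaps at k = 1, 4; the largest is 4.

Longest perfect overlap: 4 complementary base pairs; significant dimer risk (threshold 4).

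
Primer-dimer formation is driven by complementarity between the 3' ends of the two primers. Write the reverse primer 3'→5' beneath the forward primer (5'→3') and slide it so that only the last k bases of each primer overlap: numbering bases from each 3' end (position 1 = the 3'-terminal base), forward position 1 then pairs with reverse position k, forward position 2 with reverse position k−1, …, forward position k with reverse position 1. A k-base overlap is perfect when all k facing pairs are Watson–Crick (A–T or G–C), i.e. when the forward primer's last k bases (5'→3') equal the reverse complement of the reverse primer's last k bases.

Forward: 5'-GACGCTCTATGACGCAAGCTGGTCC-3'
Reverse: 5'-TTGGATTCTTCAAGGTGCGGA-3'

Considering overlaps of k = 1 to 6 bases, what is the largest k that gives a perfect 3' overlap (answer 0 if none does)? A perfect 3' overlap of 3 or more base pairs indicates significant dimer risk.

Last 6 bases (5'→3') — forward …TGGTCC, reverse …TGCGGA.
Reverse complement of the reverse primer's last 6 bases: TCCGCA; its first k bases are the reverse complement of the reverse primer's last k bases, so a perfect k-base overlap needs the forward primer's last k bases to equal them.
Comparing (forward last k vs required): k=1: C vs T ✗; k=2: CC vs TC ✗; k=3: TCC vs TCC ✓; k=4: GTCC vs TCCG ✗; k=5: GGTCC vs TCCGC ✗; k=6: TGGTCC vs TCCGCA ✗.
Only k = 3 is perfect, so the longest perfect 3' overlap is 3.

Longest perfect overlap: 3 complementary base pairs; significant dimer risk (threshold 3).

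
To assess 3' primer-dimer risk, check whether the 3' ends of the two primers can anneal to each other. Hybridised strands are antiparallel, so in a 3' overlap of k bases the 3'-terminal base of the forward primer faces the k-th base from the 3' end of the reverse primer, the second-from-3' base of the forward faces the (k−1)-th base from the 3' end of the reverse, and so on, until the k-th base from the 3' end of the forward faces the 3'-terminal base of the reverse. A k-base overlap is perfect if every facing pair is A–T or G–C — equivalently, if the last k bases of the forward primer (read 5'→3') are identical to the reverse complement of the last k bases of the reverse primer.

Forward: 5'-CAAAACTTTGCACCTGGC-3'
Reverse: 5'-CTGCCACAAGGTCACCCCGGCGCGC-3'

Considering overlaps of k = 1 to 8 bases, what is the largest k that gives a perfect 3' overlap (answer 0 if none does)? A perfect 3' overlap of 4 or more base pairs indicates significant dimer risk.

Longest perfect overlap: 2 complementary base pairs; below the dimer-risk threshold (threshold 4).

Last 8 bases (5'→3') — forward …CACCTGGC, reverse …CGGCGCGC.
Reverse complement of the reverse primer's last 8 bases: GCGCGCCG; its first k bases are the reverse complement of the reverse primer's last k bases, so a perfect k-base overlap needs the forward primer's last k bases to equal them.
Comparing (forward last k vs required): k=1: C vs G ✗; k=2: GC vs GC ✓; k=3: GGC vs GCG ✗; k=4: TGGC vs GCGC ✗; k=5: CTGGC vs GCGCG ✗; k=6: CCTGGC vs GCGCGC ✗; k=7: ACCTGGC vs GCGCGCC ✗; k=8: CACCTGGC vs GCGCGCCG ✗.
Only k = 2 is perfect, so the longest perfect 3' overlap is 2.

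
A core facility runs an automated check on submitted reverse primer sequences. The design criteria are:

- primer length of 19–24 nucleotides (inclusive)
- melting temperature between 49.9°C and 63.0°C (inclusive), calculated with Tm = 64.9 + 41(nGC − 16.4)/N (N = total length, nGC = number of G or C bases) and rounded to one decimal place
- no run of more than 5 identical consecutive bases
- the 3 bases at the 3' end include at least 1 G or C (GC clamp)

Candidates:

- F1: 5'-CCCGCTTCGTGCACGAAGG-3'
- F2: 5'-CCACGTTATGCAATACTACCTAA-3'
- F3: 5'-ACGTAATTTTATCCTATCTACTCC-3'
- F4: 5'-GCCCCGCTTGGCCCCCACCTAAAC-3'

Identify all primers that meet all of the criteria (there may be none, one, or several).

F1 and F3.

F1 (19 nt, A=3 T=3 G=6 C=7): length 19 ✓; Tm = 64.9 + 41·(13 − 16.4)/19 = 57.6°C ✓; longest run = 3 ✓; 3' end AGG has 2 G/C ✓ — passes.
F2 (23 nt, A=8 T=6 G=2 C=7): length 23 ✓; Tm = 64.9 + 41·(9 − 16.4)/23 = 51.7°C ✓; longest run = 2 ✓; 3' end TAA has 0 G/C, need ≥1 ✗ — fails.
F3 (24 nt, A=6 T=10 G=1 C=7): length 24 ✓; Tm = 64.9 + 41·(8 − 16.4)/24 = 50.6°C ✓; longest run = 4 ✓; 3' end TCC has 2 G/C ✓ — passes.
F4 (24 nt, A=4 T=3 G=4 C=13): length 24 ✓; Tm = 64.9 + 41·(17 − 16.4)/24 = 65.9°C, outside 49.9–63.0°C ✗; longest run = 5 ✓; 3' end AAC has 1 G/C ✓ — fails.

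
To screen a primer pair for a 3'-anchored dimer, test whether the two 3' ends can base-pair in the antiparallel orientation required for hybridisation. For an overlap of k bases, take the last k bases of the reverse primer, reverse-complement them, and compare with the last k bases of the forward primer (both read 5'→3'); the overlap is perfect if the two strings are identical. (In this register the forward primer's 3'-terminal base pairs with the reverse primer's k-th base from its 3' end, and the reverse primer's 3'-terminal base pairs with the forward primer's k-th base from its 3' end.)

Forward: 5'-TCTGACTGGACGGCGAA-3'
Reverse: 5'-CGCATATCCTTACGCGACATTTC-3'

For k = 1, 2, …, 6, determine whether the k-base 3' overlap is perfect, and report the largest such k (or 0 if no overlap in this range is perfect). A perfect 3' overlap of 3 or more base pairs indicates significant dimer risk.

Last 6 bases (5'→3') — forward …GGCGAA, reverse …CATTTC.
Reverse complement of the reverse primer's last 6 bases: GAAATG; its first k bases are the reverse complement of the reverse primer's last k bases, so a perfect k-base overlap needs the forward primer's last k bases to equal them.
Comparing (forward last k vs required): k=1: A vs G ✗; k=2: AA vs GA ✗; k=3: GAA vs GAA ✓; k=4: CGAA vs GAAA ✗; k=5: GCGAA vs GAAAT ✗; k=6: GGCGAA vs GAAATG ✗.
Only k = 3 is perfect, so the longest perfect 3' overlap is 3.

Longest perfect overlap: 3 complementary base pairs; significant dimer risk (threshold 3).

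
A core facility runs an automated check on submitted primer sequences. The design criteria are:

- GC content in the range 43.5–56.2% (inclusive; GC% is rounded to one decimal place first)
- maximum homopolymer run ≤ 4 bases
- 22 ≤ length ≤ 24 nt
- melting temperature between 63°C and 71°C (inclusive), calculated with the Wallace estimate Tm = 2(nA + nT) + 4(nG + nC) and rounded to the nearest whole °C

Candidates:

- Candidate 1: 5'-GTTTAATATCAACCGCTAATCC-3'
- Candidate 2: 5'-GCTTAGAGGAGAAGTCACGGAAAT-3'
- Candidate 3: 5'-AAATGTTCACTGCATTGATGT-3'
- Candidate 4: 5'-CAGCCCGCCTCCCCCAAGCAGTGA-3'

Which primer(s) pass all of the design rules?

Candidate 2 only.

Candidate 1 (22 nt, A=7 T=7 G=2 C=6): GC 8/22 = 36.4%, outside 43.5–56.2% ✗; longest run = 3 ✓; length 22 ✓; Tm = 2·14 + 4·8 = 60°C, outside 63–71°C ✗ — fails.
Candidate 2 (24 nt, A=9 T=4 G=8 C=3): GC 11/24 = 45.8% ✓; longest run = 3 ✓; length 24 ✓; Tm = 2·13 + 4·11 = 70°C ✓ — passes.
Candidate 3 (21 nt, A=6 T=8 G=4 C=3): GC 7/21 = 33.3%, outside 43.5–56.2% ✗; longest run = 3 ✓; length 21, outside 22–24 ✗; Tm = 2·14 + 4·7 = 56°C, outside 63–71°C ✗ — fails.
Candidate 4 (24 nt, A=5 T=2 G=5 C=12): GC 17/24 = 70.8%, outside 43.5–56.2% ✗; longest run = 5, exceeds 4 ✗; length 24 ✓; Tm = 2·7 + 4·17 = 82°C, outside 63–71°C ✗ — fails.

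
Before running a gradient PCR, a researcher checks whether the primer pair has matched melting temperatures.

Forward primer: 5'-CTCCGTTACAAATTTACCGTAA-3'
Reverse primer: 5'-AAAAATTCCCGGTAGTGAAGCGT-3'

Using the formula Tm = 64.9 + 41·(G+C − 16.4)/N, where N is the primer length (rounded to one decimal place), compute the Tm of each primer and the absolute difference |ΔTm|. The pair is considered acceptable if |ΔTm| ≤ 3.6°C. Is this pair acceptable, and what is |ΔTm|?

Forward: G+C = 8, N = 22 → Tm = 64.9 + 41·(8 − 16.4)/22 = 49.2°C.
Reverse: G+C = 10, N = 23 → Tm = 64.9 + 41·(10 − 16.4)/23 = 53.5°C.
|ΔTm| = |49.2 − 53.5| = 4.3°C, > 3.6°C.

|ΔTm| = 4.3°C; the pair is not acceptable.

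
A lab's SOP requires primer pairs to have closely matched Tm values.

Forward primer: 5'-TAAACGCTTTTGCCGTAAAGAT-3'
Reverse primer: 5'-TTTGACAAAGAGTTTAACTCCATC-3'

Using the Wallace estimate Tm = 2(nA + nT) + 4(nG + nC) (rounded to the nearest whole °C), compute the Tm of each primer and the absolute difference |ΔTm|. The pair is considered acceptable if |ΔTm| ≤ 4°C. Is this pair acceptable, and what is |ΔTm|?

|ΔTm| = 4°C; the pair is acceptable.

Forward: A=7 T=7 G=4 C=4 → Tm = 2·14 + 4·8 = 60°C.
Reverse: A=8 T=8 G=3 C=5 → Tm = 2·16 + 4·8 = 64°C.
|ΔTm| = |60 − 64| = 4°C, ≤ 4°C.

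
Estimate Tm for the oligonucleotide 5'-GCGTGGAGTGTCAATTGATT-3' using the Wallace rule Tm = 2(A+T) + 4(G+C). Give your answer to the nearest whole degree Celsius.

Base counts: A=4, T=7, G=7, C=2 (length 20).
Tm = 2·(4+7) + 4·(7+2) = 2·11 + 4·9 = 22 + 36 = 58°C.

58°C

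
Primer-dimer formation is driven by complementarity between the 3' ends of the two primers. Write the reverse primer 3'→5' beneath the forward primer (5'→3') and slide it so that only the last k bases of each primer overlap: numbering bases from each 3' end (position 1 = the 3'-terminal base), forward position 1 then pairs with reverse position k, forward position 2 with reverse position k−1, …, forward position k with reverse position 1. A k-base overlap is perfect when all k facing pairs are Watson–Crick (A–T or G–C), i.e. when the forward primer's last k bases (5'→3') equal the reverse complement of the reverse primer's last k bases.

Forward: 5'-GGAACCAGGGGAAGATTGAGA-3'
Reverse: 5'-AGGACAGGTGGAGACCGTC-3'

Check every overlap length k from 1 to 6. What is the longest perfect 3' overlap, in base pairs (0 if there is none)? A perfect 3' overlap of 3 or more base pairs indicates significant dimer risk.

Longest perfect overlap: 2 complementary base pairs; below the dimer-risk threshold (threshold 3).

Last 6 bases (5'→3') — forward …TTGAGA, reverse …ACCGTC.
Reverse complement of the reverse primer's last 6 bases: GACGGT; its first k bases are the reverse complement of the reverse primer's last k bases, so a perfect k-base overlap needs the forward primer's last k bases to equal them.
Comparing (forward last k vs required): k=1: A vs G ✗; k=2: GA vs GA ✓; k=3: AGA vs GAC ✗; k=4: GAGA vs GACG ✗; k=5: TGAGA vs GACGG ✗; k=6: TTGAGA vs GACGGT ✗.
Only k = 2 is perfect, so the longest perfect 3' overlap is 2.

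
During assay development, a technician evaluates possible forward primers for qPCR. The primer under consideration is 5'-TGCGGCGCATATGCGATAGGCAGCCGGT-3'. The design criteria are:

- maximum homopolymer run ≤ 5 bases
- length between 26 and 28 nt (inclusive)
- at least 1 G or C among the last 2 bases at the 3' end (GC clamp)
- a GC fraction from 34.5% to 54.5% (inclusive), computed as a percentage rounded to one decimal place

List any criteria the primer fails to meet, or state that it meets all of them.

Fails: GC content.

Base counts: A=5, T=5, G=11, C=7 (length 28).
homopolymer run: longest run = 2 ✓
length: length 28 ✓
GC clamp: 3' end GT has 1 G/C ✓
GC content: GC 18/28 = 64.3%, outside 34.5–54.5% ✗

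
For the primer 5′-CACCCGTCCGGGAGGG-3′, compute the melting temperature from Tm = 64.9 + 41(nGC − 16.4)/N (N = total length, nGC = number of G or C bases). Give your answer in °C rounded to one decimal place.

Base counts: A=2, T=1, G=7, C=6; G+C = 13, N = 16.
Tm = 64.9 + 41·(13 − 16.4)/16 = 64.9 + -139.40/16 = 56.2°C.

56.2°C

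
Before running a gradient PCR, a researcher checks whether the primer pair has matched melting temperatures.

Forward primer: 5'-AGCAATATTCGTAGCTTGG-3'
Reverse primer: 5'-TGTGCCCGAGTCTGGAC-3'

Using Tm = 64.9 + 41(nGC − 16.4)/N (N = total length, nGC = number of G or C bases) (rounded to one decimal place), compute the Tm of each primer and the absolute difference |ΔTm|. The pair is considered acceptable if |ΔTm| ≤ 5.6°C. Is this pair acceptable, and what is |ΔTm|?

|ΔTm| = 5.1°C; the pair is acceptable.

Forward: G+C = 8, N = 19 → Tm = 64.9 + 41·(8 − 16.4)/19 = 46.8°C.
Reverse: G+C = 11, N = 17 → Tm = 64.9 + 41·(11 − 16.4)/17 = 51.9°C.
|ΔTm| = |46.8 − 51.9| = 5.1°C, ≤ 5.6°C.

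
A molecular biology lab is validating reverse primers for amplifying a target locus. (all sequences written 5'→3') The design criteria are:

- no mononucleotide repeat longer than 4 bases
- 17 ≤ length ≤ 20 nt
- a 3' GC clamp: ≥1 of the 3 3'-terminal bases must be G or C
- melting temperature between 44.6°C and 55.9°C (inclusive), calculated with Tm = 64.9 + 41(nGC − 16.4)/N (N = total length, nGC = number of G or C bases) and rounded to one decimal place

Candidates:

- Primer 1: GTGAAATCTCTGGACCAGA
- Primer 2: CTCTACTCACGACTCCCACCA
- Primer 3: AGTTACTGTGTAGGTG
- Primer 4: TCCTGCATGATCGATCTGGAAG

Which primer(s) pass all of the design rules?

Primer 1 (19 nt, A=6 T=4 G=5 C=4): longest run = 3 ✓; length 19 ✓; 3' end AGA has 1 G/C ✓; Tm = 64.9 + 41·(9 − 16.4)/19 = 48.9°C ✓ — passes.
Primer 2 (21 nt, A=5 T=4 G=1 C=11): longest run = 3 ✓; length 21, outside 17–20 ✗; 3' end CCA has 2 G/C ✓; Tm = 64.9 + 41·(12 − 16.4)/21 = 56.3°C, outside 44.6–55.9°C ✗ — fails.
Primer 3 (16 nt, A=3 T=6 G=6 C=1): longest run = 2 ✓; length 16, outside 17–20 ✗; 3' end GTG has 2 G/C ✓; Tm = 64.9 + 41·(7 − 16.4)/16 = 40.8°C, outside 44.6–55.9°C ✗ — fails.
Primer 4 (22 nt, A=5 T=6 G=6 C=5): longest run = 2 ✓; length 22, outside 17–20 ✗; 3' end AAG has 1 G/C ✓; Tm = 64.9 + 41·(11 − 16.4)/22 = 54.8°C ✓ — fails.

Primer 1 only.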